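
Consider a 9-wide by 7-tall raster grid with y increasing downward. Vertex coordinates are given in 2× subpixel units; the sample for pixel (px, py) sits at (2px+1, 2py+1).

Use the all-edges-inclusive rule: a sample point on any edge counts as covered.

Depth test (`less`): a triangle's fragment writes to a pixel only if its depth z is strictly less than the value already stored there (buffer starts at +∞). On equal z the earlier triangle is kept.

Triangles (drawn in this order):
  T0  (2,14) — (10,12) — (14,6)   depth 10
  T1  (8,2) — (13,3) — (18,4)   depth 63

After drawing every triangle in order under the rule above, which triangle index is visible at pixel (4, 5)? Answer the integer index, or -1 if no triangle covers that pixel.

T0:
  2·area = 40  (B↔C swapped to make it positive)
  edge (2, 14)→(14, 6): d=(12,-8) inclusive
  edge (14, 6)→(10, 12): d=(-4,6) inclusive
  edge (10, 12)→(2, 14): d=(-8,2) inclusive
    (6,3)@(13, 7): e=[4,2,34] → █
    (7,3)@(15, 7): e=[20,-10,30] → ·
    (5,4)@(11, 9): e=[12,6,22] → █
    (6,4)@(13, 9): e=[28,-6,18] → ·
    (3,5)@(7, 11): e=[4,22,14] → █
    (4,5)@(9, 11): e=[20,10,10] → █
    (5,5)@(11, 11): e=[36,-2,6] → ·
    (2,6)@(5, 13): e=[12,26,2] → █
    (3,6)@(7, 13): e=[28,14,-2] → ·
    (4,6)@(9, 13): e=[44,2,-6] → ·
  covered (5 px):
    · · · · · · · · ·
    · · · · · · · · ·
    · · · · · · · · ·
    · · · · · · █ · ·
    · · · · · █ · · ·
    · · · █ █ · · · ·
    · · █ · · · · · ·
T1:
  degenerate (2·area = 0) — covers nothing

Z-buffer (winner per pixel, '.' = empty):
  . . . . . . . . .
  . . . . . . . . .
  . . . . . . . . .
  . . . . . . 0 . .
  . . . . . 0 . . .
  . . . 0 0 . . . .
  . . 0 . . . . . .

Final: 0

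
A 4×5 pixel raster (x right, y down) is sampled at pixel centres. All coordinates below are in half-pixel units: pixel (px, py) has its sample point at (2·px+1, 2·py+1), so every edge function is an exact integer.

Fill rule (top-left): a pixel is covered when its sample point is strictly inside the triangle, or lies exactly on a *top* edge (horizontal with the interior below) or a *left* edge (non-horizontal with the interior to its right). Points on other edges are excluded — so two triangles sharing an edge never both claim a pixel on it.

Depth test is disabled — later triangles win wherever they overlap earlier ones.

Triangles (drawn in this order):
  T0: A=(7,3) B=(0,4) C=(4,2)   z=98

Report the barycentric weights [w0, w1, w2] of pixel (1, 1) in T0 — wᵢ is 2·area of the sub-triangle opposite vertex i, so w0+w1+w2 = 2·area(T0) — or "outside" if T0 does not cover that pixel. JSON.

T0:
  2·area = 10
  edge (7, 3)→(0, 4): d=(-7,1) right/bottom  bias=-1
  edge (0, 4)→(4, 2): d=(4,-2) top-left  bias=+0
  edge (4, 2)→(7, 3): d=(3,1) right/bottom  bias=-1
    (0,0)@(1, 1): e=[20,-10,0] → ·  [on edge]
    (1,1)@(3, 3): e=[4,2,4] → #
    (2,1)@(5, 3): e=[2,6,2] → #
    (3,1)@(7, 3): e=[0,10,0] → ·  [on edge]
    (1,2)@(3, 5): e=[-10,10,10] → ·
    (2,2)@(5, 5): e=[-12,14,8] → ·
  covered (2 px):
    · · · ·
    · # # ·
    · · · ·
    · · · ·
    · · · ·

Result: [2,4,4]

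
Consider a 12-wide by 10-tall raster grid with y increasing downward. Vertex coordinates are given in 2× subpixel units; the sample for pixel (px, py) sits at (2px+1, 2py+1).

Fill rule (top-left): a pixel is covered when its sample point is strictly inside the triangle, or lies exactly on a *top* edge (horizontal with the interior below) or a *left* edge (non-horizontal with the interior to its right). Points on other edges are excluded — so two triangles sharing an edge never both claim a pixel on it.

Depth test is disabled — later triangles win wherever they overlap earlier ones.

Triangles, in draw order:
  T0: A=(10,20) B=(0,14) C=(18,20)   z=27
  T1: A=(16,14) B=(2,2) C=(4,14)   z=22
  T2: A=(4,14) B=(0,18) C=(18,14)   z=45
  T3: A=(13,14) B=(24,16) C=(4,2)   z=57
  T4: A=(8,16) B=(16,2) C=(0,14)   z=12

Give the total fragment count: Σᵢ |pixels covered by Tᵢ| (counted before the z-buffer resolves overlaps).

T0:
  2·area = 48
  edge (10, 20)→(0, 14): d=(-10,-6) top-left  bias=+0
  edge (0, 14)→(18, 20): d=(18,6) right/bottom  bias=-1
  edge (18, 20)→(10, 20): d=(-8,0) right/bottom  bias=-1
    (1,7)@(3, 15): e=[8,0,40] → .  [on edge]
    (2,8)@(5, 17): e=[0,24,24] → X  [on edge]
    (3,8)@(7, 17): e=[12,12,24] → X
    (4,8)@(9, 17): e=[24,0,24] → .  [on edge]
    (2,9)@(5, 19): e=[-20,60,8] → .
    (3,9)@(7, 19): e=[-8,48,8] → .
    (4,9)@(9, 19): e=[4,36,8] → X
    (5,9)@(11, 19): e=[16,24,8] → X
    (6,9)@(13, 19): e=[28,12,8] → X
    (7,9)@(15, 19): e=[40,0,8] → .  [on edge]
  covered (5 px):
    . . . . . . . . . . . .
    . . . . . . . . . . . .
    . . . . . . . . . . . .
    . . . . . . . . . . . .
    . . . . . . . . . . . .
    . . . . . . . . . . . .
    . . . . . . . . . . . .
    . . . . . . . . . . . .
    . . X X . . . . . . . .
    . . . . X X X . . . . .
T1:
  2·area = 144  (B↔C swapped to make it positive)
  edge (16, 14)→(4, 14): d=(-12,0) right/bottom  bias=-1
  edge (4, 14)→(2, 2): d=(-2,-12) top-left  bias=+0
  edge (2, 2)→(16, 14): d=(14,12) right/bottom  bias=-1
    (1,1)@(3, 3): e=[132,10,2] → X
    (2,1)@(5, 3): e=[132,34,-22] → .
    (1,2)@(3, 5): e=[108,6,30] → X
    (2,2)@(5, 5): e=[108,30,6] → X
    (3,2)@(7, 5): e=[108,54,-18] → .
    (1,3)@(3, 7): e=[84,2,58] → X
    (3,3)@(7, 7): e=[84,50,10] → X
    (4,3)@(9, 7): e=[84,74,-14] → .
    (1,4)@(3, 9): e=[60,-2,86] → .
    (2,4)@(5, 9): e=[60,22,62] → X
    (4,4)@(9, 9): e=[60,70,14] → X
    (5,4)@(11, 9): e=[60,94,-10] → .
  covered (18 px):
    . . . . . . . . . . . .
    . X . . . . . . . . . .
    . X X . . . . . . . . .
    . X X X . . . . . . . .
    . . X X X . . . . . . .
    . . X X X X . . . . . .
    . . X X X X X . . . . .
    . . . . . . . . . . . .
    . . . . . . . . . . . .
    . . . . . . . . . . . .
T2:
  2·area = 56  (B↔C swapped to make it positive)
  edge (4, 14)→(18, 14): d=(14,0) top-left  bias=+0
  edge (18, 14)→(0, 18): d=(-18,4) right/bottom  bias=-1
  edge (0, 18)→(4, 14): d=(4,-4) top-left  bias=+0
    (8,0)@(17, 1): e=[-182,238,0] → .  [on edge]
    (7,1)@(15, 3): e=[-154,210,0] → .  [on edge]
    (6,2)@(13, 5): e=[-126,182,0] → .  [on edge]
    (5,3)@(11, 7): e=[-98,154,0] → .  [on edge]
    (4,4)@(9, 9): e=[-70,126,0] → .  [on edge]
    (3,5)@(7, 11): e=[-42,98,0] → .  [on edge]
    (2,6)@(5, 13): e=[-14,70,0] → .  [on edge]
    (1,7)@(3, 15): e=[14,42,0] → X  [on edge]
    (2,7)@(5, 15): e=[14,34,8] → X
    (3,7)@(7, 15): e=[14,26,16] → X
    (4,7)@(9, 15): e=[14,18,24] → X
    (5,7)@(11, 15): e=[14,10,32] → X
    (0,8)@(1, 17): e=[42,14,0] → X  [on edge]
  covered (8 px):
    . . . . . . . . . . . .
    . . . . . . . . . . . .
    . . . . . . . . . . . .
    . . . . . . . . . . . .
    . . . . . . . . . . . .
    . . . . . . . . . . . .
    . . . . . . . . . . . .
    . X X X X X X . . . . .
    X X . . . . . . . . . .
    . . . . . . . . . . . .
T3:
  2·area = 114  (B↔C swapped to make it positive)
  edge (13, 14)→(4, 2): d=(-9,-12) top-left  bias=+0
  edge (4, 2)→(24, 16): d=(20,14) right/bottom  bias=-1
  edge (24, 16)→(13, 14): d=(-11,-2) top-left  bias=+0
    (2,1)@(5, 3): e=[3,6,105] → X
    (3,1)@(7, 3): e=[27,-22,109] → .
    (2,2)@(5, 5): e=[-15,46,83] → .
    (3,2)@(7, 5): e=[9,18,87] → X
    (4,2)@(9, 5): e=[33,-10,91] → .
    (3,3)@(7, 7): e=[-9,58,65] → .
    (4,3)@(9, 7): e=[15,30,69] → X
    (5,3)@(11, 7): e=[39,2,73] → X
    (6,3)@(13, 7): e=[63,-26,77] → .
    (4,4)@(9, 9): e=[-3,70,47] → .
    (5,4)@(11, 9): e=[21,42,51] → X
    (6,4)@(13, 9): e=[45,14,55] → X
  covered (15 px):
    . . . . . . . . . . . .
    . . X . . . . . . . . .
    . . . X . . . . . . . .
    . . . . X X . . . . . .
    . . . . . X X . . . . .
    . . . . . X X X . . . .
    . . . . . . X X X X . .
    . . . . . . . . . X X .
    . . . . . . . . . . . .
    . . . . . . . . . . . .
T4:
  2·area = 128  (B↔C swapped to make it positive)
  edge (8, 16)→(0, 14): d=(-8,-2) top-left  bias=+0
  edge (0, 14)→(16, 2): d=(16,-12) top-left  bias=+0
  edge (16, 2)→(8, 16): d=(-8,14) right/bottom  bias=-1
    (7,1)@(15, 3): e=[118,4,6] → X
    (8,1)@(17, 3): e=[122,28,-22] → .
    (6,2)@(13, 5): e=[98,12,18] → X
    (7,2)@(15, 5): e=[102,36,-10] → .
    (5,3)@(11, 7): e=[78,20,30] → X
    (7,3)@(15, 7): e=[86,68,-26] → .
    (3,4)@(7, 9): e=[54,4,70] → X
    (4,4)@(9, 9): e=[58,28,42] → X
    (6,4)@(13, 9): e=[66,76,-14] → .
    (2,5)@(5, 11): e=[34,12,82] → X
    (5,5)@(11, 11): e=[46,84,-2] → .
    (1,6)@(3, 13): e=[14,20,94] → X
  covered (16 px):
    . . . . . . . . . . . .
    . . . . . . . X . . . .
    . . . . . . X . . . . .
    . . . . . X X . . . . .
    . . . X X X . . . . . .
    . . X X X . . . . . . .
    . X X X X . . . . . . .
    . . X X . . . . . . . .
    . . . . . . . . . . . .
    . . . . . . . . . . . .

Final: 62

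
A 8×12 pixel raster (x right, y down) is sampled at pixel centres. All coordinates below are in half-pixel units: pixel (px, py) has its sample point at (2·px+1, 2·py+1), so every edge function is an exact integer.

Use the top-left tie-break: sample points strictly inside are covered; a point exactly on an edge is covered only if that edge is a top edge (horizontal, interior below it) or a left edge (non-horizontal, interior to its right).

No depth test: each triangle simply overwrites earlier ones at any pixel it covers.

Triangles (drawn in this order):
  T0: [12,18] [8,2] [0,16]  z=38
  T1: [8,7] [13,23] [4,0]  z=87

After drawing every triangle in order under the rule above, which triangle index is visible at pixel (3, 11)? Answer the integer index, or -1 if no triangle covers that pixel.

T0:
  2·area = 184  (B↔C swapped to make it positive)
  edge (12, 18)→(0, 16): d=(-12,-2) top-left  bias=+0
  edge (0, 16)→(8, 2): d=(8,-14) top-left  bias=+0
  edge (8, 2)→(12, 18): d=(4,16) right/bottom  bias=-1
    (3,2)@(7, 5): e=[146,10,28] → X
    (4,2)@(9, 5): e=[150,38,-4] → .
    (3,3)@(7, 7): e=[122,26,36] → X
    (4,3)@(9, 7): e=[126,54,4] → X
    (5,3)@(11, 7): e=[130,82,-28] → .
    (2,4)@(5, 9): e=[94,14,76] → X
    (5,4)@(11, 9): e=[106,98,-20] → .
    (1,5)@(3, 11): e=[66,2,116] → X
    (5,5)@(11, 11): e=[82,114,-12] → .
    (1,6)@(3, 13): e=[42,18,124] → X
    (5,6)@(11, 13): e=[58,130,-4] → .
    (0,7)@(1, 15): e=[14,6,164] → X
  covered (23 px):
    . . . . . . . .
    . . . . . . . .
    . . . X . . . .
    . . . X X . . .
    . . X X X . . .
    . X X X X . . .
    . X X X X . . .
    X X X X X X . .
    . . . X X X . .
    . . . . . . . .
    . . . . . . . .
    . . . . . . . .
T1:
  2·area = 29
  edge (8, 7)→(13, 23): d=(5,16) right/bottom  bias=-1
  edge (13, 23)→(4, 0): d=(-9,-23) top-left  bias=+0
  edge (4, 0)→(8, 7): d=(4,7) right/bottom  bias=-1
    (3,3)@(7, 7): e=[16,6,7] → X
    (4,3)@(9, 7): e=[-16,52,-7] → .
    (3,4)@(7, 9): e=[26,-12,15] → .
    (4,5)@(9, 11): e=[4,16,9] → X
    (5,5)@(11, 11): e=[-28,62,-5] → .
    (4,6)@(9, 13): e=[14,-2,17] → .
    (5,8)@(11, 17): e=[2,8,19] → X
    (6,8)@(13, 17): e=[-30,54,5] → .
    (5,9)@(11, 19): e=[12,-10,27] → .
    (6,11)@(13, 23): e=[0,0,29] → .  [on edge]
  covered (3 px):
    . . . . . . . .
    . . . . . . . .
    . . . . . . . .
    . . . X . . . .
    . . . . . . . .
    . . . . X . . .
    . . . . . . . .
    . . . . . . . .
    . . . . . X . .
    . . . . . . . .
    . . . . . . . .
    . . . . . . . .

Z-buffer (winner per pixel, '.' = empty):
  . . . . . . . .
  . . . . . . . .
  . . . 0 . . . .
  . . . 1 0 . . .
  . . 0 0 0 . . .
  . 0 0 0 1 . . .
  . 0 0 0 0 . . .
  0 0 0 0 0 0 . .
  . . . 0 0 1 . .
  . . . . . . . .
  . . . . . . . .
  . . . . . . . .

Answer: -1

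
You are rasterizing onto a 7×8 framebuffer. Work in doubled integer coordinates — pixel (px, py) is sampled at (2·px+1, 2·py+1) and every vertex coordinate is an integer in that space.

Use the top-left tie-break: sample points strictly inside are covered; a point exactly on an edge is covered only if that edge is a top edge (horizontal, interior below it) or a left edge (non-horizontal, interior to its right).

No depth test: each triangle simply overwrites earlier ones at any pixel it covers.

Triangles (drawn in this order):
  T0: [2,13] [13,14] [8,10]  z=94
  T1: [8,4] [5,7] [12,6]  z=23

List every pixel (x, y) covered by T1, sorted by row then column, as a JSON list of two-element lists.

T0:
  2·area = 39  (B↔C swapped to make it positive)
  edge (2, 13)→(8, 10): d=(6,-3) top-left  bias=+0
  edge (8, 10)→(13, 14): d=(5,4) right/bottom  bias=-1
  edge (13, 14)→(2, 13): d=(-11,-1) top-left  bias=+0
    (3,5)@(7, 11): e=[3,9,27] → #
    (4,5)@(9, 11): e=[9,1,29] → #
    (5,5)@(11, 11): e=[15,-7,31] → ·
    (1,6)@(3, 13): e=[3,35,1] → #
    (2,6)@(5, 13): e=[9,27,3] → #
    (5,6)@(11, 13): e=[27,3,9] → #
    (6,6)@(13, 13): e=[33,-5,11] → ·
    (1,7)@(3, 15): e=[15,45,-21] → ·
    (2,7)@(5, 15): e=[21,37,-19] → ·
    (3,7)@(7, 15): e=[27,29,-17] → ·
    (4,7)@(9, 15): e=[33,21,-15] → ·
    (5,7)@(11, 15): e=[39,13,-13] → ·
  covered (7 px):
    · · · · · · ·
    · · · · · · ·
    · · · · · · ·
    · · · · · · ·
    · · · · · · ·
    · · · # # · ·
    · # # # # # ·
    · · · · · · ·
T1:
  2·area = 18  (B↔C swapped to make it positive)
  edge (8, 4)→(12, 6): d=(4,2) right/bottom  bias=-1
  edge (12, 6)→(5, 7): d=(-7,1) right/bottom  bias=-1
  edge (5, 7)→(8, 4): d=(3,-3) top-left  bias=+0
    (5,0)@(11, 1): e=[-18,36,0] → ·  [on edge]
    (4,1)@(9, 3): e=[-6,24,0] → ·  [on edge]
    (3,2)@(7, 5): e=[6,12,0] → #  [on edge]
    (4,2)@(9, 5): e=[2,10,6] → #
    (5,2)@(11, 5): e=[-2,8,12] → ·
    (2,3)@(5, 7): e=[18,0,0] → ·  [on edge]
    (3,3)@(7, 7): e=[14,-2,6] → ·
    (4,3)@(9, 7): e=[10,-4,12] → ·
    (1,4)@(3, 9): e=[30,-12,0] → ·  [on edge]
    (0,5)@(1, 11): e=[42,-24,0] → ·  [on edge]
  covered (2 px):
    · · · · · · ·
    · · · · · · ·
    · · · # # · ·
    · · · · · · ·
    · · · · · · ·
    · · · · · · ·
    · · · · · · ·
    · · · · · · ·

Final: [[3,2],[4,2]]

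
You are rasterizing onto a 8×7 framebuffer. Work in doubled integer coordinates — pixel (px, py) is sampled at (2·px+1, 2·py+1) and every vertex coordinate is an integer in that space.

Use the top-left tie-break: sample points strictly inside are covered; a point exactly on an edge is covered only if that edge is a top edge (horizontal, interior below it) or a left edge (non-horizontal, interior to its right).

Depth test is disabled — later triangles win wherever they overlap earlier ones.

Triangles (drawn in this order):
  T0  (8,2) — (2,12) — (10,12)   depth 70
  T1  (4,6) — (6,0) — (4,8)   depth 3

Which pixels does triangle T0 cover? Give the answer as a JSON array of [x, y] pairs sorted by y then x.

T0:
  2·area = 80  (B↔C swapped to make it positive)
  edge (8, 2)→(10, 12): d=(2,10) right/bottom  bias=-1
  edge (10, 12)→(2, 12): d=(-8,0) right/bottom  bias=-1
  edge (2, 12)→(8, 2): d=(6,-10) top-left  bias=+0
    (3,2)@(7, 5): e=[16,56,8] → █
    (4,2)@(9, 5): e=[-4,56,28] → ·
    (2,3)@(5, 7): e=[40,40,0] → █  [on edge]
    (4,3)@(9, 7): e=[0,40,40] → ·  [on edge]
    (2,4)@(5, 9): e=[44,24,12] → █
    (4,4)@(9, 9): e=[4,24,52] → █
    (5,4)@(11, 9): e=[-16,24,72] → ·
    (1,5)@(3, 11): e=[68,8,4] → █
    (5,5)@(11, 11): e=[-12,8,84] → ·
    (1,6)@(3, 13): e=[72,-8,16] → ·
    (2,6)@(5, 13): e=[52,-8,36] → ·
    (3,6)@(7, 13): e=[32,-8,56] → ·
  covered (10 px):
    · · · · · · · ·
    · · · · · · · ·
    · · · █ · · · ·
    · · █ █ · · · ·
    · · █ █ █ · · ·
    · █ █ █ █ · · ·
    · · · · · · · ·
T1:
  2·area = 4
  edge (4, 6)→(6, 0): d=(2,-6) top-left  bias=+0
  edge (6, 0)→(4, 8): d=(-2,8) right/bottom  bias=-1
  edge (4, 8)→(4, 6): d=(0,-2) top-left  bias=+0
    (2,1)@(5, 3): e=[0,2,2] → █  [on edge]
    (3,1)@(7, 3): e=[12,-14,6] → ·
    (2,2)@(5, 5): e=[4,-2,2] → ·
    (1,4)@(3, 9): e=[0,6,-2] → ·  [on edge]
  covered (1 px):
    · · · · · · · ·
    · · █ · · · · ·
    · · · · · · · ·
    · · · · · · · ·
    · · · · · · · ·
    · · · · · · · ·
    · · · · · · · ·

Result: [[3,2],[2,3],[3,3],[2,4],[3,4],[4,4],[1,5],[2,5],[3,5],[4,5]]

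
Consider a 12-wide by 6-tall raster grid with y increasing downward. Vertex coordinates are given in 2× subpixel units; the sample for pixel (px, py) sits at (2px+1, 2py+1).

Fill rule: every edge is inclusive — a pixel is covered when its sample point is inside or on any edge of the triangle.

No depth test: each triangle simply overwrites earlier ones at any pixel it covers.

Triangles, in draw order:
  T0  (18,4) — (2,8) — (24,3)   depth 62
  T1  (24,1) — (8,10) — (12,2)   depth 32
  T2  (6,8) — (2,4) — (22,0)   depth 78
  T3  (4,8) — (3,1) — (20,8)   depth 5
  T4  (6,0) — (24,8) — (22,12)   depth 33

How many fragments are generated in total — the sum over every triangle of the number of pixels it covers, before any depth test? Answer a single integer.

T0:
  2·area = 8  (B↔C swapped to make it positive)
  edge (18, 4)→(24, 3): d=(6,-1) inclusive
  edge (24, 3)→(2, 8): d=(-22,5) inclusive
  edge (2, 8)→(18, 4): d=(16,-4) inclusive
    (7,2)@(15, 5): e=[3,1,4] → #
    (8,2)@(17, 5): e=[5,-9,12] → ·
    (7,3)@(15, 7): e=[15,-43,36] → ·
  covered (1 px):
    · · · · · · · · · · · ·
    · · · · · · · · · · · ·
    · · · · · · · # · · · ·
    · · · · · · · · · · · ·
    · · · · · · · · · · · ·
    · · · · · · · · · · · ·
T1:
  2·area = 92
  edge (24, 1)→(8, 10): d=(-16,9) inclusive
  edge (8, 10)→(12, 2): d=(4,-8) inclusive
  edge (12, 2)→(24, 1): d=(12,-1) inclusive
    (6,1)@(13, 3): e=[67,12,13] → #
    (7,1)@(15, 3): e=[49,28,15] → #
    (8,1)@(17, 3): e=[31,44,17] → #
    (9,1)@(19, 3): e=[13,60,19] → #
    (10,1)@(21, 3): e=[-5,76,21] → ·
    (5,2)@(11, 5): e=[53,4,35] → #
    (8,2)@(17, 5): e=[-1,52,41] → ·
    (9,2)@(19, 5): e=[-19,68,43] → ·
    (5,3)@(11, 7): e=[21,12,59] → #
    (7,3)@(15, 7): e=[-15,44,63] → ·
    (4,4)@(9, 9): e=[7,4,81] → #
    (5,4)@(11, 9): e=[-11,20,83] → ·
  covered (10 px):
    · · · · · · · · · · · ·
    · · · · · · # # # # · ·
    · · · · · # # # · · · ·
    · · · · · # # · · · · ·
    · · · · # · · · · · · ·
    · · · · · · · · · · · ·
T2:
  2·area = 96
  edge (6, 8)→(2, 4): d=(-4,-4) inclusive
  edge (2, 4)→(22, 0): d=(20,-4) inclusive
  edge (22, 0)→(6, 8): d=(-16,8) inclusive
    (8,0)@(17, 1): e=[72,0,24] → #  [on edge]
    (9,0)@(19, 1): e=[80,8,8] → #
    (10,0)@(21, 1): e=[88,16,-8] → ·
    (0,1)@(1, 3): e=[0,-24,120] → ·  [on edge]
    (3,1)@(7, 3): e=[24,0,72] → #  [on edge]
    (4,1)@(9, 3): e=[32,8,56] → #
    (5,1)@(11, 3): e=[40,16,40] → #
    (6,1)@(13, 3): e=[48,24,24] → #
    (7,1)@(15, 3): e=[56,32,8] → #
    (8,1)@(17, 3): e=[64,40,-8] → ·
    (9,1)@(19, 3): e=[72,48,-24] → ·
    (1,2)@(3, 5): e=[0,24,72] → #  [on edge]
    (2,3)@(5, 7): e=[0,72,24] → #  [on edge]
    (3,4)@(7, 9): e=[0,120,-24] → ·  [on edge]
    (4,5)@(9, 11): e=[0,168,-72] → ·  [on edge]
  covered (14 px):
    · · · · · · · · # # · ·
    · · · # # # # # · · · ·
    · # # # # # · · · · · ·
    · · # # · · · · · · · ·
    · · · · · · · · · · · ·
    · · · · · · · · · · · ·
T3:
  2·area = 112
  edge (4, 8)→(3, 1): d=(-1,-7) inclusive
  edge (3, 1)→(20, 8): d=(17,7) inclusive
  edge (20, 8)→(4, 8): d=(-16,0) inclusive
    (1,0)@(3, 1): e=[0,0,112] → #  [on edge]
    (2,0)@(5, 1): e=[14,-14,112] → ·
    (1,1)@(3, 3): e=[-2,34,80] → ·
    (2,1)@(5, 3): e=[12,20,80] → #
    (3,1)@(7, 3): e=[26,6,80] → #
    (4,1)@(9, 3): e=[40,-8,80] → ·
    (2,2)@(5, 5): e=[10,54,48] → #
    (4,2)@(9, 5): e=[38,26,48] → #
    (5,2)@(11, 5): e=[52,12,48] → #
    (6,2)@(13, 5): e=[66,-2,48] → ·
    (2,3)@(5, 7): e=[8,88,16] → #
    (6,3)@(13, 7): e=[64,32,16] → #
  covered (14 px):
    · # · · · · · · · · · ·
    · · # # · · · · · · · ·
    · · # # # # · · · · · ·
    · · # # # # # # # · · ·
    · · · · · · · · · · · ·
    · · · · · · · · · · · ·
T4:
  2·area = 88
  edge (6, 0)→(24, 8): d=(18,8) inclusive
  edge (24, 8)→(22, 12): d=(-2,4) inclusive
  edge (22, 12)→(6, 0): d=(-16,-12) inclusive
    (5,1)@(11, 3): e=[14,62,12] → #
    (6,1)@(13, 3): e=[-2,54,36] → ·
    (5,2)@(11, 5): e=[50,58,-20] → ·
    (6,2)@(13, 5): e=[34,50,4] → #
    (7,2)@(15, 5): e=[18,42,28] → #
    (8,2)@(17, 5): e=[2,34,52] → #
    (9,2)@(19, 5): e=[-14,26,76] → ·
    (6,3)@(13, 7): e=[70,46,-28] → ·
    (7,3)@(15, 7): e=[54,38,-4] → ·
    (8,3)@(17, 7): e=[38,30,20] → #
    (9,3)@(19, 7): e=[22,22,44] → #
    (10,3)@(21, 7): e=[6,14,68] → #
  covered (11 px):
    · · · · · · · · · · · ·
    · · · · · # · · · · · ·
    · · · · · · # # # · · ·
    · · · · · · · · # # # ·
    · · · · · · · · · # # #
    · · · · · · · · · · # ·

Result: 50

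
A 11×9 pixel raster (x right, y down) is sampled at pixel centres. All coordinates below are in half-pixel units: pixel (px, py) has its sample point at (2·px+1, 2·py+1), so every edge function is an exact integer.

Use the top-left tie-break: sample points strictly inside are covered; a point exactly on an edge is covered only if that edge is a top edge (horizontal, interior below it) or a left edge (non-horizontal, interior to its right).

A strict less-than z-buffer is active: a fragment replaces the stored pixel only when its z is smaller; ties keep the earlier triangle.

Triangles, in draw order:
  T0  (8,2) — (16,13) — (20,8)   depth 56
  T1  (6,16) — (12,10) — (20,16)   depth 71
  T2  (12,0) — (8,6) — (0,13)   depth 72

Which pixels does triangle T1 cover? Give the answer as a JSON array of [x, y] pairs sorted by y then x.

T0:
  2·area = 84  (B↔C swapped to make it positive)
  edge (8, 2)→(20, 8): d=(12,6) right/bottom  bias=-1
  edge (20, 8)→(16, 13): d=(-4,5) right/bottom  bias=-1
  edge (16, 13)→(8, 2): d=(-8,-11) top-left  bias=+0
    (4,1)@(9, 3): e=[6,75,3] → █
    (5,1)@(11, 3): e=[-6,65,25] → ·
    (4,2)@(9, 5): e=[30,67,-13] → ·
    (5,2)@(11, 5): e=[18,57,9] → █
    (6,2)@(13, 5): e=[6,47,31] → █
    (7,2)@(15, 5): e=[-6,37,53] → ·
    (5,3)@(11, 7): e=[42,49,-7] → ·
    (6,3)@(13, 7): e=[30,39,15] → █
    (7,3)@(15, 7): e=[18,29,37] → █
    (8,3)@(17, 7): e=[6,19,59] → █
    (9,3)@(19, 7): e=[-6,9,81] → ·
    (6,4)@(13, 9): e=[54,31,-1] → ·
  covered (11 px):
    · · · · · · · · · · ·
    · · · · █ · · · · · ·
    · · · · · █ █ · · · ·
    · · · · · · █ █ █ · ·
    · · · · · · · █ █ █ ·
    · · · · · · · █ █ · ·
    · · · · · · · · · · ·
    · · · · · · · · · · ·
    · · · · · · · · · · ·
T1:
  2·area = 84
  edge (6, 16)→(12, 10): d=(6,-6) top-left  bias=+0
  edge (12, 10)→(20, 16): d=(8,6) right/bottom  bias=-1
  edge (20, 16)→(6, 16): d=(-14,0) right/bottom  bias=-1
    (10,0)@(21, 1): e=[0,-126,210] → ·  [on edge]
    (9,1)@(19, 3): e=[0,-98,182] → ·  [on edge]
    (8,2)@(17, 5): e=[0,-70,154] → ·  [on edge]
    (7,3)@(15, 7): e=[0,-42,126] → ·  [on edge]
    (6,4)@(13, 9): e=[0,-14,98] → ·  [on edge]
    (5,5)@(11, 11): e=[0,14,70] → █  [on edge]
    (6,5)@(13, 11): e=[12,2,70] → █
    (7,5)@(15, 11): e=[24,-10,70] → ·
    (4,6)@(9, 13): e=[0,42,42] → █  [on edge]
    (7,6)@(15, 13): e=[36,6,42] → █
    (8,6)@(17, 13): e=[48,-6,42] → ·
    (3,7)@(7, 15): e=[0,70,14] → █  [on edge]
    (2,8)@(5, 17): e=[0,98,-14] → ·  [on edge]
  covered (12 px):
    · · · · · · · · · · ·
    · · · · · · · · · · ·
    · · · · · · · · · · ·
    · · · · · · · · · · ·
    · · · · · · · · · · ·
    · · · · · █ █ · · · ·
    · · · · █ █ █ █ · · ·
    · · · █ █ █ █ █ █ · ·
    · · · · · · · · · · ·
T2:
  2·area = 20
  edge (12, 0)→(8, 6): d=(-4,6) right/bottom  bias=-1
  edge (8, 6)→(0, 13): d=(-8,7) right/bottom  bias=-1
  edge (0, 13)→(12, 0): d=(12,-13) top-left  bias=+0
  covered (0 px):
    · · · · · · · · · · ·
    · · · · · · · · · · ·
    · · · · · · · · · · ·
    · · · · · · · · · · ·
    · · · · · · · · · · ·
    · · · · · · · · · · ·
    · · · · · · · · · · ·
    · · · · · · · · · · ·
    · · · · · · · · · · ·

Answer: [[5,5],[6,5],[4,6],[5,6],[6,6],[7,6],[3,7],[4,7],[5,7],[6,7],[7,7],[8,7]]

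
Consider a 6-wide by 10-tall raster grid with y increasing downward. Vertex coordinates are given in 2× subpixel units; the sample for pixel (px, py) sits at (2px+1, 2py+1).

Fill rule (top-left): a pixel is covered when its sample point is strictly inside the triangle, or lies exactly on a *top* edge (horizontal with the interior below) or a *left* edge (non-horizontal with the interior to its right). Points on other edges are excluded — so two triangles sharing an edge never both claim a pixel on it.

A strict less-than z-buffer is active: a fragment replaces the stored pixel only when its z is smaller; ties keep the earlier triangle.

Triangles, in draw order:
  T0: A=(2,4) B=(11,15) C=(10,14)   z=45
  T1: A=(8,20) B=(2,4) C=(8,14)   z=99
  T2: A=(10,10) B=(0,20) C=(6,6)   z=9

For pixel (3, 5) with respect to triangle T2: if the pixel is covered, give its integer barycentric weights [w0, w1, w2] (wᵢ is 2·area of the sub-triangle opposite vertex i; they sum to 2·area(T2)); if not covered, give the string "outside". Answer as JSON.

T0:
  2·area = 2
  edge (2, 4)→(11, 15): d=(9,11) right/bottom  bias=-1
  edge (11, 15)→(10, 14): d=(-1,-1) top-left  bias=+0
  edge (10, 14)→(2, 4): d=(-8,-10) top-left  bias=+0
    (0,2)@(1, 5): e=[20,0,-18] → ·  [on edge]
    (1,3)@(3, 7): e=[16,0,-14] → ·  [on edge]
    (2,4)@(5, 9): e=[12,0,-10] → ·  [on edge]
    (3,5)@(7, 11): e=[8,0,-6] → ·  [on edge]
    (4,6)@(9, 13): e=[4,0,-2] → ·  [on edge]
    (5,7)@(11, 15): e=[0,0,2] → ·  [on edge]
  covered (0 px):
    · · · · · ·
    · · · · · ·
    · · · · · ·
    · · · · · ·
    · · · · · ·
    · · · · · ·
    · · · · · ·
    · · · · · ·
    · · · · · ·
    · · · · · ·
T1:
  2·area = 36
  edge (8, 20)→(2, 4): d=(-6,-16) top-left  bias=+0
  edge (2, 4)→(8, 14): d=(6,10) right/bottom  bias=-1
  edge (8, 14)→(8, 20): d=(0,6) right/bottom  bias=-1
    (2,4)@(5, 9): e=[18,0,18] → ·  [on edge]
    (2,5)@(5, 11): e=[6,12,18] → █
    (3,5)@(7, 11): e=[38,-8,6] → ·
    (2,6)@(5, 13): e=[-6,24,18] → ·
    (3,6)@(7, 13): e=[26,4,6] → █
    (4,6)@(9, 13): e=[58,-16,-6] → ·
    (3,7)@(7, 15): e=[14,16,6] → █
    (4,7)@(9, 15): e=[46,-4,-6] → ·
    (3,8)@(7, 17): e=[2,28,6] → █
    (4,8)@(9, 17): e=[34,8,-6] → ·
    (3,9)@(7, 19): e=[-10,40,6] → ·
    (5,9)@(11, 19): e=[54,0,-18] → ·  [on edge]
  covered (4 px):
    · · · · · ·
    · · · · · ·
    · · · · · ·
    · · · · · ·
    · · · · · ·
    · · █ · · ·
    · · · █ · ·
    · · · █ · ·
    · · · █ · ·
    · · · · · ·
T2:
  2·area = 80
  edge (10, 10)→(0, 20): d=(-10,10) right/bottom  bias=-1
  edge (0, 20)→(6, 6): d=(6,-14) top-left  bias=+0
  edge (6, 6)→(10, 10): d=(4,4) right/bottom  bias=-1
    (0,0)@(1, 1): e=[180,-100,0] → ·  [on edge]
    (1,1)@(3, 3): e=[140,-60,0] → ·  [on edge]
    (2,2)@(5, 5): e=[100,-20,0] → ·  [on edge]
    (3,3)@(7, 7): e=[60,20,0] → ·  [on edge]
    (2,4)@(5, 9): e=[60,4,16] → █
    (3,4)@(7, 9): e=[40,32,8] → █
    (4,4)@(9, 9): e=[20,60,0] → ·  [on edge]
    (5,4)@(11, 9): e=[0,88,-8] → ·  [on edge]
    (2,5)@(5, 11): e=[40,16,24] → █
    (4,5)@(9, 11): e=[0,72,8] → ·  [on edge]
    (5,5)@(11, 11): e=[-20,100,0] → ·  [on edge]
    (1,6)@(3, 13): e=[40,0,40] → █  [on edge]
    (3,6)@(7, 13): e=[0,56,24] → ·  [on edge]
    (2,7)@(5, 15): e=[0,40,40] → ·  [on edge]
    (1,8)@(3, 17): e=[0,24,56] → ·  [on edge]
    (0,9)@(1, 19): e=[0,8,72] → ·  [on edge]
  covered (7 px):
    · · · · · ·
    · · · · · ·
    · · · · · ·
    · · · · · ·
    · · █ █ · ·
    · · █ █ · ·
    · █ █ · · ·
    · █ · · · ·
    · · · · · ·
    · · · · · ·

Final: [44,16,20]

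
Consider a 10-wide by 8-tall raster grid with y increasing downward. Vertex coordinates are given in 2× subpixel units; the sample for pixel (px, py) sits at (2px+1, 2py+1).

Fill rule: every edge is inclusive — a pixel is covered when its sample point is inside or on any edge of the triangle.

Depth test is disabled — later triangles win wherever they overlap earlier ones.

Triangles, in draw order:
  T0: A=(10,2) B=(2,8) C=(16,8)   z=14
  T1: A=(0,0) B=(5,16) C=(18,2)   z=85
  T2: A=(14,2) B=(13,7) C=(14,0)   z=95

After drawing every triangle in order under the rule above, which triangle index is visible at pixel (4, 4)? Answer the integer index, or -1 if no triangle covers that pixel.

T0:
  2·area = 84  (B↔C swapped to make it positive)
  edge (10, 2)→(16, 8): d=(6,6) inclusive
  edge (16, 8)→(2, 8): d=(-14,0) inclusive
  edge (2, 8)→(10, 2): d=(8,-6) inclusive
    (4,0)@(9, 1): e=[0,98,-14] → .  [on edge]
    (4,1)@(9, 3): e=[12,70,2] → X
    (5,1)@(11, 3): e=[0,70,14] → X  [on edge]
    (6,1)@(13, 3): e=[-12,70,26] → .
    (3,2)@(7, 5): e=[36,42,6] → X
    (6,2)@(13, 5): e=[0,42,42] → X  [on edge]
    (7,2)@(15, 5): e=[-12,42,54] → .
    (2,3)@(5, 7): e=[60,14,10] → X
    (7,3)@(15, 7): e=[0,14,70] → X  [on edge]
    (8,3)@(17, 7): e=[-12,14,82] → .
    (2,4)@(5, 9): e=[72,-14,26] → .
    (3,4)@(7, 9): e=[60,-14,38] → .
    (8,4)@(17, 9): e=[0,-14,98] → .  [on edge]
    (9,5)@(19, 11): e=[0,-42,126] → .  [on edge]
  covered (12 px):
    . . . . . . . . . .
    . . . . X X . . . .
    . . . X X X X . . .
    . . X X X X X X . .
    . . . . . . . . . .
    . . . . . . . . . .
    . . . . . . . . . .
    . . . . . . . . . .
T1:
  2·area = 278  (B↔C swapped to make it positive)
  edge (0, 0)→(18, 2): d=(18,2) inclusive
  edge (18, 2)→(5, 16): d=(-13,14) inclusive
  edge (5, 16)→(0, 0): d=(-5,-16) inclusive
    (0,0)@(1, 1): e=[16,251,11] → X
    (1,0)@(3, 1): e=[12,223,43] → X
    (2,0)@(5, 1): e=[8,195,75] → X
    (3,0)@(7, 1): e=[4,167,107] → X
    (4,0)@(9, 1): e=[0,139,139] → X  [on edge]
    (5,0)@(11, 1): e=[-4,111,171] → .
    (0,1)@(1, 3): e=[52,225,1] → X
    (5,1)@(11, 3): e=[32,85,161] → X
    (6,1)@(13, 3): e=[28,57,193] → X
    (7,1)@(15, 3): e=[24,29,225] → X
    (8,1)@(17, 3): e=[20,1,257] → X
    (9,1)@(19, 3): e=[16,-27,289] → .
  covered (38 px):
    X X X X X . . . . .
    X X X X X X X X X .
    . X X X X X X X . .
    . X X X X X X . . .
    . X X X X X . . . .
    . . X X X . . . . .
    . . X X . . . . . .
    . . X . . . . . . .
T2:
  2·area = 2
  edge (14, 2)→(13, 7): d=(-1,5) inclusive
  edge (13, 7)→(14, 0): d=(1,-7) inclusive
  edge (14, 0)→(14, 2): d=(0,2) inclusive
    (6,3)@(13, 7): e=[0,0,2] → X  [on edge]
    (7,3)@(15, 7): e=[-10,14,-2] → .
    (6,4)@(13, 9): e=[-2,2,2] → .
  covered (1 px):
    . . . . . . . . . .
    . . . . . . . . . .
    . . . . . . . . . .
    . . . . . . X . . .
    . . . . . . . . . .
    . . . . . . . . . .
    . . . . . . . . . .
    . . . . . . . . . .

Z-buffer (winner per pixel, '.' = empty):
  1 1 1 1 1 . . . . .
  1 1 1 1 1 1 1 1 1 .
  . 1 1 1 1 1 1 1 . .
  . 1 1 1 1 1 2 0 . .
  . 1 1 1 1 1 . . . .
  . . 1 1 1 . . . . .
  . . 1 1 . . . . . .
  . . 1 . . . . . . .

Final: 1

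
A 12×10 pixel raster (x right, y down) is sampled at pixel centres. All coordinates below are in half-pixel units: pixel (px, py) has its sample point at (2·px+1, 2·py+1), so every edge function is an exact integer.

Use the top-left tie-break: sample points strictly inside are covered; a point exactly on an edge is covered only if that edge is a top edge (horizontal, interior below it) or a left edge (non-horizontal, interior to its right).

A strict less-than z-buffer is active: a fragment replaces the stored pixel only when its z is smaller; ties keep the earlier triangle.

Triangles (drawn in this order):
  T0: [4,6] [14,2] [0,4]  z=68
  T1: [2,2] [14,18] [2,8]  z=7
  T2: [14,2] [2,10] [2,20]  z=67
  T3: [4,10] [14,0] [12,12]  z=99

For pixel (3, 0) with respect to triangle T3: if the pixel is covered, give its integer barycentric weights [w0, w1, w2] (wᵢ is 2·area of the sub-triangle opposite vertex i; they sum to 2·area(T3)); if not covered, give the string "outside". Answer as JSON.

T0:
  2·area = 36  (B↔C swapped to make it positive)
  edge (4, 6)→(0, 4): d=(-4,-2) top-left  bias=+0
  edge (0, 4)→(14, 2): d=(14,-2) top-left  bias=+0
  edge (14, 2)→(4, 6): d=(-10,4) right/bottom  bias=-1
    (10,0)@(21, 1): e=[54,0,-18] → .  [on edge]
    (3,1)@(7, 3): e=[18,0,18] → X  [on edge]
    (4,1)@(9, 3): e=[22,4,10] → X
    (5,1)@(11, 3): e=[26,8,2] → X
    (6,1)@(13, 3): e=[30,12,-6] → .
    (1,2)@(3, 5): e=[2,20,14] → X
    (2,2)@(5, 5): e=[6,24,6] → X
    (3,2)@(7, 5): e=[10,28,-2] → .
    (4,2)@(9, 5): e=[14,32,-10] → .
    (5,2)@(11, 5): e=[18,36,-18] → .
    (1,3)@(3, 7): e=[-6,48,-6] → .
    (2,3)@(5, 7): e=[-2,52,-14] → .
  covered (5 px):
    . . . . . . . . . . . .
    . . . X X X . . . . . .
    . X X . . . . . . . . .
    . . . . . . . . . . . .
    . . . . . . . . . . . .
    . . . . . . . . . . . .
    . . . . . . . . . . . .
    . . . . . . . . . . . .
    . . . . . . . . . . . .
    . . . . . . . . . . . .
T1:
  2·area = 72
  edge (2, 2)→(14, 18): d=(12,16) right/bottom  bias=-1
  edge (14, 18)→(2, 8): d=(-12,-10) top-left  bias=+0
  edge (2, 8)→(2, 2): d=(0,-6) top-left  bias=+0
    (1,2)@(3, 5): e=[20,46,6] → X
    (2,2)@(5, 5): e=[-12,66,18] → .
    (1,3)@(3, 7): e=[44,22,6] → X
    (2,3)@(5, 7): e=[12,42,18] → X
    (3,3)@(7, 7): e=[-20,62,30] → .
    (1,4)@(3, 9): e=[68,-2,6] → .
    (2,4)@(5, 9): e=[36,18,18] → X
    (3,4)@(7, 9): e=[4,38,30] → X
    (4,4)@(9, 9): e=[-28,58,42] → .
    (2,5)@(5, 11): e=[60,-6,18] → .
    (3,5)@(7, 11): e=[28,14,30] → X
    (4,5)@(9, 11): e=[-4,34,42] → .
  covered (9 px):
    . . . . . . . . . . . .
    . . . . . . . . . . . .
    . X . . . . . . . . . .
    . X X . . . . . . . . .
    . . X X . . . . . . . .
    . . . X . . . . . . . .
    . . . . X . . . . . . .
    . . . . . X . . . . . .
    . . . . . . X . . . . .
    . . . . . . . . . . . .
T2:
  2·area = 120  (B↔C swapped to make it positive)
  edge (14, 2)→(2, 20): d=(-12,18) right/bottom  bias=-1
  edge (2, 20)→(2, 10): d=(0,-10) top-left  bias=+0
  edge (2, 10)→(14, 2): d=(12,-8) top-left  bias=+0
    (6,1)@(13, 3): e=[6,110,4] → X
    (7,1)@(15, 3): e=[-30,130,20] → .
    (5,2)@(11, 5): e=[18,90,12] → X
    (6,2)@(13, 5): e=[-18,110,28] → .
    (3,3)@(7, 7): e=[66,50,4] → X
    (4,3)@(9, 7): e=[30,70,20] → X
    (5,3)@(11, 7): e=[-6,90,36] → .
    (2,4)@(5, 9): e=[78,30,12] → X
    (5,4)@(11, 9): e=[-30,90,60] → .
    (1,5)@(3, 11): e=[90,10,20] → X
    (4,5)@(9, 11): e=[-18,70,68] → .
    (1,6)@(3, 13): e=[66,10,44] → X
  covered (15 px):
    . . . . . . . . . . . .
    . . . . . . X . . . . .
    . . . . . X . . . . . .
    . . . X X . . . . . . .
    . . X X X . . . . . . .
    . X X X . . . . . . . .
    . X X . . . . . . . . .
    . X X . . . . . . . . .
    . X . . . . . . . . . .
    . . . . . . . . . . . .
T3:
  2·area = 100
  edge (4, 10)→(14, 0): d=(10,-10) top-left  bias=+0
  edge (14, 0)→(12, 12): d=(-2,12) right/bottom  bias=-1
  edge (12, 12)→(4, 10): d=(-8,-2) top-left  bias=+0
    (6,0)@(13, 1): e=[0,10,90] → X  [on edge]
    (7,0)@(15, 1): e=[20,-14,94] → .
    (5,1)@(11, 3): e=[0,30,70] → X  [on edge]
    (7,1)@(15, 3): e=[40,-18,78] → .
    (4,2)@(9, 5): e=[0,50,50] → X  [on edge]
    (7,2)@(15, 5): e=[60,-22,62] → .
    (3,3)@(7, 7): e=[0,70,30] → X  [on edge]
    (6,3)@(13, 7): e=[60,-2,42] → .
    (2,4)@(5, 9): e=[0,90,10] → X  [on edge]
    (6,4)@(13, 9): e=[80,-6,26] → .
    (1,5)@(3, 11): e=[0,110,-10] → .  [on edge]
    (2,5)@(5, 11): e=[20,86,-6] → .
    (0,6)@(1, 13): e=[0,130,-30] → .  [on edge]
  covered (15 px):
    . . . . . . X . . . . .
    . . . . . X X . . . . .
    . . . . X X X . . . . .
    . . . X X X . . . . . .
    . . X X X X . . . . . .
    . . . . X X . . . . . .
    . . . . . . . . . . . .
    . . . . . . . . . . . .
    . . . . . . . . . . . .
    . . . . . . . . . . . .

Final: "outside"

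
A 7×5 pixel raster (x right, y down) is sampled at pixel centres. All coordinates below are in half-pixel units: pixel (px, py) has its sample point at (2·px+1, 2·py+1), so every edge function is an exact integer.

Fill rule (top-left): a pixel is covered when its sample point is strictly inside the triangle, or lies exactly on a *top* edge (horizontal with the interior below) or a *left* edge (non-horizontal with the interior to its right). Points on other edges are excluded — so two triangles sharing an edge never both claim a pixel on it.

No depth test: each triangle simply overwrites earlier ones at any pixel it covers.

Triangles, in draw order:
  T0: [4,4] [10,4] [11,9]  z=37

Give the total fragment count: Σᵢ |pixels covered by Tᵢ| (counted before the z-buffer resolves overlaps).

T0:
  2·area = 30
  edge (4, 4)→(10, 4): d=(6,0) top-left  bias=+0
  edge (10, 4)→(11, 9): d=(1,5) right/bottom  bias=-1
  edge (11, 9)→(4, 4): d=(-7,-5) top-left  bias=+0
    (3,2)@(7, 5): e=[6,16,8] → █
    (4,2)@(9, 5): e=[6,6,18] → █
    (5,2)@(11, 5): e=[6,-4,28] → ·
    (3,3)@(7, 7): e=[18,18,-6] → ·
    (4,3)@(9, 7): e=[18,8,4] → █
    (5,3)@(11, 7): e=[18,-2,14] → ·
    (4,4)@(9, 9): e=[30,10,-10] → ·
    (5,4)@(11, 9): e=[30,0,0] → ·  [on edge]
  covered (3 px):
    · · · · · · ·
    · · · · · · ·
    · · · █ █ · ·
    · · · · █ · ·
    · · · · · · ·

Answer: 3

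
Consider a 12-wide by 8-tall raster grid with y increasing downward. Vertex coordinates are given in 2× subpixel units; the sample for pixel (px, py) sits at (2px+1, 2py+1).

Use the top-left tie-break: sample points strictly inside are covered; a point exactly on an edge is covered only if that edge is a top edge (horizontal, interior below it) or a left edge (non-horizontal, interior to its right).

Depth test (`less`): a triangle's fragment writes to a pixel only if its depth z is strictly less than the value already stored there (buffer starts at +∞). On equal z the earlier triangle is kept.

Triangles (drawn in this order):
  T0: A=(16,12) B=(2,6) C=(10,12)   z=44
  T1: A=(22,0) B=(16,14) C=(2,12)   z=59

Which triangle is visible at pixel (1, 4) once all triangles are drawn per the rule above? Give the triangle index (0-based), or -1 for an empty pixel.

T0:
  2·area = 36  (B↔C swapped to make it positive)
  edge (16, 12)→(10, 12): d=(-6,0) right/bottom  bias=-1
  edge (10, 12)→(2, 6): d=(-8,-6) top-left  bias=+0
  edge (2, 6)→(16, 12): d=(14,6) right/bottom  bias=-1
    (3,4)@(7, 9): e=[18,6,12] → #
    (4,4)@(9, 9): e=[18,18,0] → ·  [on edge]
    (3,5)@(7, 11): e=[6,-10,40] → ·
    (4,5)@(9, 11): e=[6,2,28] → #
    (5,5)@(11, 11): e=[6,14,16] → #
    (6,5)@(13, 11): e=[6,26,4] → #
    (7,5)@(15, 11): e=[6,38,-8] → ·
    (4,6)@(9, 13): e=[-6,-14,56] → ·
    (5,6)@(11, 13): e=[-6,-2,44] → ·
    (6,6)@(13, 13): e=[-6,10,32] → ·
    (11,7)@(23, 15): e=[-18,54,0] → ·  [on edge]
  covered (4 px):
    · · · · · · · · · · · ·
    · · · · · · · · · · · ·
    · · · · · · · · · · · ·
    · · · · · · · · · · · ·
    · · · # · · · · · · · ·
    · · · · # # # · · · · ·
    · · · · · · · · · · · ·
    · · · · · · · · · · · ·
T1:
  2·area = 208
  edge (22, 0)→(16, 14): d=(-6,14) right/bottom  bias=-1
  edge (16, 14)→(2, 12): d=(-14,-2) top-left  bias=+0
  edge (2, 12)→(22, 0): d=(20,-12) top-left  bias=+0
    (10,0)@(21, 1): e=[8,192,8] → #
    (11,0)@(23, 1): e=[-20,196,32] → ·
    (8,1)@(17, 3): e=[52,156,0] → #  [on edge]
    (9,1)@(19, 3): e=[24,160,24] → #
    (10,1)@(21, 3): e=[-4,164,48] → ·
    (7,2)@(15, 5): e=[68,124,16] → #
    (10,2)@(21, 5): e=[-16,136,88] → ·
    (5,3)@(11, 7): e=[112,88,8] → #
    (6,3)@(13, 7): e=[84,92,32] → #
    (9,3)@(19, 7): e=[0,104,104] → ·  [on edge]
    (3,4)@(7, 9): e=[156,52,0] → #  [on edge]
    (4,4)@(9, 9): e=[128,56,24] → #
    (4,6)@(9, 13): e=[104,0,104] → #  [on edge]
    (11,7)@(23, 15): e=[-104,0,312] → ·  [on edge]
  covered (27 px):
    · · · · · · · · · · # ·
    · · · · · · · · # # · ·
    · · · · · · · # # # · ·
    · · · · · # # # # · · ·
    · · · # # # # # # · · ·
    · · # # # # # # # · · ·
    · · · · # # # # · · · ·
    · · · · · · · · · · · ·

Z-buffer (winner per pixel, '.' = empty):
  . . . . . . . . . . 1 .
  . . . . . . . . 1 1 . .
  . . . . . . . 1 1 1 . .
  . . . . . 1 1 1 1 . . .
  . . . 0 1 1 1 1 1 . . .
  . . 1 1 0 0 0 1 1 . . .
  . . . . 1 1 1 1 . . . .
  . . . . . . . . . . . .

Final: -1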